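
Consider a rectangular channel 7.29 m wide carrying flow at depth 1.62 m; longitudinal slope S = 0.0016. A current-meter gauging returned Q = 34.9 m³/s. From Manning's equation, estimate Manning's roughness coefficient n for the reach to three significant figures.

0.0146

A = b·y = 7.29 × 1.62 = 11.81 m²
P = b + 2y = 7.29 + 2×1.62 = 10.53 m
R = A/P = 11.81/10.53 = 1.122 m
n = (1/Q)·A·R^(2/3)·S^(1/2) = (1/34.9) × 11.81 × 1.079 × 0.04000 = 0.01461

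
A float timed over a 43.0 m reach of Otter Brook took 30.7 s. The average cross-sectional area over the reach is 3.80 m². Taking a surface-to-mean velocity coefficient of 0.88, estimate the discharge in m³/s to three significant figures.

v_surface = L / t̄ = 43.0 / 30.7 = 1.401 m/s
v_mean = 0.88 × 1.401 = 1.233 m/s
Q = A × v_mean = 3.80 × 1.233 = 4.684 m³/s

4.68 m³/s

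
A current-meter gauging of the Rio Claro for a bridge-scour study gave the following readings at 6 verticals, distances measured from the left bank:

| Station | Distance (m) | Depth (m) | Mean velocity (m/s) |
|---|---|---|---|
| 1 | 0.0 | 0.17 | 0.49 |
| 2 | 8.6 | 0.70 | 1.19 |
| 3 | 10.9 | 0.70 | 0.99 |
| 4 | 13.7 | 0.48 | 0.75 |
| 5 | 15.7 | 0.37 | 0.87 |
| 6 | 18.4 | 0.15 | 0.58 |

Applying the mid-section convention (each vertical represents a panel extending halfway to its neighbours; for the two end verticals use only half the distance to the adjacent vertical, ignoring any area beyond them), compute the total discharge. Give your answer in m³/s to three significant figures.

8.40 m³/s

w_1 = (8.6 − 0.0)/2 = 4.3 m; q_1 = 0.49 × 0.17 × 4.3 = 0.3582 m³/s
w_2 = (10.9 − 0.0)/2 = 5.45 m; q_2 = 1.19 × 0.70 × 5.45 = 4.540 m³/s
w_3 = (13.7 − 8.6)/2 = 2.55 m; q_3 = 0.99 × 0.70 × 2.55 = 1.767 m³/s
w_4 = (15.7 − 10.9)/2 = 2.4 m; q_4 = 0.75 × 0.48 × 2.4 = 0.8640 m³/s
w_5 = (18.4 − 13.7)/2 = 2.35 m; q_5 = 0.87 × 0.37 × 2.35 = 0.7565 m³/s
w_6 = (18.4 − 15.7)/2 = 1.35 m; q_6 = 0.58 × 0.15 × 1.35 = 0.1175 m³/s
Q = Σ qᵢ = 8.403 m³/s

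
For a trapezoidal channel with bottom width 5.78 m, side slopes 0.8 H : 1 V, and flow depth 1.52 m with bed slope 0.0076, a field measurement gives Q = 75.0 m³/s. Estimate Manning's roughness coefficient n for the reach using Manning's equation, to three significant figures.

A = (b + z·y)·y = (5.78 + 0.8×1.52)×1.52 = 10.63 m²
P = b + 2y√(1+z²) = 5.78 + 2×1.52×√(1+0.8²) = 9.673 m
R = A/P = 10.63/9.673 = 1.099 m
n = (1/Q)·A·R^(2/3)·S^(1/2) = (1/75.0) × 10.63 × 1.065 × 0.08718 = 0.01317

0.0132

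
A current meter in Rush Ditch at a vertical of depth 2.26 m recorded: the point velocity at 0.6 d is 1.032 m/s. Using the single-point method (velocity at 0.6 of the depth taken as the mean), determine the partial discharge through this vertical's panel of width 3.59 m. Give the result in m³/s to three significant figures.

8.37 m³/s

v̄ = v₀.₆ = 1.032 m/s
q = v̄ × d × w = 1.032 × 2.26 × 3.59 = 8.373 m³/s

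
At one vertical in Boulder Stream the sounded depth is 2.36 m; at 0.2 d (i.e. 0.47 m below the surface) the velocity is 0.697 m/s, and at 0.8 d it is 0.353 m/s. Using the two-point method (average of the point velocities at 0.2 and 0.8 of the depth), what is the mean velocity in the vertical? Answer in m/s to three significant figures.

0.525 m/s

v̄ = (0.697 + 0.353) / 2 = 0.5250 m/s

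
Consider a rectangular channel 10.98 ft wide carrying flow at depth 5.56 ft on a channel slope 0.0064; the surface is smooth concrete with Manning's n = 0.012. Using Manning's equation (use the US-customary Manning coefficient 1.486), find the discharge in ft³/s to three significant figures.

1190 ft³/s

A = b·y = 10.98 × 5.56 = 61.05 ft²
P = b + 2y = 10.98 + 2×5.56 = 22.10 ft
R = A/P = 61.05/22.10 = 2.762 ft
Q = (1.486/n)·A·R^(2/3)·S^(1/2) = (1.486/0.012) × 61.05 × 2.762^(2/3) × 0.0064^(1/2) = 1191 ft³/s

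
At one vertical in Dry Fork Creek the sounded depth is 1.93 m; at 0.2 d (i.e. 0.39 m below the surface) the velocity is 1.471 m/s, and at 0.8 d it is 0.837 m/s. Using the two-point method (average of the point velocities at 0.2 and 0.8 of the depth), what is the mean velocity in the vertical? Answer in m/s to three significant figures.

1.15 m/s

v̄ = (1.471 + 0.837) / 2 = 1.154 m/s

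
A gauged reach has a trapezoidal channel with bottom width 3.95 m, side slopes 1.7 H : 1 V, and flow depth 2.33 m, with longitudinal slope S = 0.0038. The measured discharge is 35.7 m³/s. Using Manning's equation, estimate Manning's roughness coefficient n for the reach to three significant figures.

A = (b + z·y)·y = (3.95 + 1.7×2.33)×2.33 = 18.43 m²
P = b + 2y√(1+z²) = 3.95 + 2×2.33×√(1+1.7²) = 13.14 m
R = A/P = 18.43/13.14 = 1.403 m
n = (1/Q)·A·R^(2/3)·S^(1/2) = (1/35.7) × 18.43 × 1.253 × 0.06164 = 0.03988

0.0399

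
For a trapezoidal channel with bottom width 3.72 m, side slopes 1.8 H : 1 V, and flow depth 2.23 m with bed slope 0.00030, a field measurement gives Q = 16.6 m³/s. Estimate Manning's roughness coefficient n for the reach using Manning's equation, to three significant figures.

0.0218

A = (b + z·y)·y = (3.72 + 1.8×2.23)×2.23 = 17.25 m²
P = b + 2y√(1+z²) = 3.72 + 2×2.23×√(1+1.8²) = 12.90 m
R = A/P = 17.25/12.90 = 1.337 m
n = (1/Q)·A·R^(2/3)·S^(1/2) = (1/16.6) × 17.25 × 1.213 × 0.01732 = 0.02184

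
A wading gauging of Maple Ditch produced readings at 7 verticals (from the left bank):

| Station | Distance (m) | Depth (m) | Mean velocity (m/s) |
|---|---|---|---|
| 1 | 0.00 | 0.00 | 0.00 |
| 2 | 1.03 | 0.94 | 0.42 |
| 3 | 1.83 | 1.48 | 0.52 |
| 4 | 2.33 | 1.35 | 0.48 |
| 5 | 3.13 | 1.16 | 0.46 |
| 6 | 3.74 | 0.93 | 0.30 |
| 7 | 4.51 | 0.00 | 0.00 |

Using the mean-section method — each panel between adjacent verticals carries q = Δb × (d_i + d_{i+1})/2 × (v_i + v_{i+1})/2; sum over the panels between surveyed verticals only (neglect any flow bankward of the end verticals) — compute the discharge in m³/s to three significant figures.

Panel 1-2: Δb = 1.03 m, d̄ = (0.00+0.94)/2 = 0.47, v̄ = (0.00+0.42)/2 = 0.21 → q = 1.03×0.47×0.21 = 0.1017 m³/s
Panel 2-3: Δb = 0.8 m, d̄ = (0.94+1.48)/2 = 1.21, v̄ = (0.42+0.52)/2 = 0.47 → q = 0.8×1.21×0.47 = 0.4550 m³/s
Panel 3-4: Δb = 0.5 m, d̄ = (1.48+1.35)/2 = 1.415, v̄ = (0.52+0.48)/2 = 0.5 → q = 0.5×1.415×0.5 = 0.3538 m³/s
Panel 4-5: Δb = 0.8 m, d̄ = (1.35+1.16)/2 = 1.255, v̄ = (0.48+0.46)/2 = 0.47 → q = 0.8×1.255×0.47 = 0.4719 m³/s
Panel 5-6: Δb = 0.61 m, d̄ = (1.16+0.93)/2 = 1.045, v̄ = (0.46+0.30)/2 = 0.38 → q = 0.61×1.045×0.38 = 0.2422 m³/s
Panel 6-7: Δb = 0.77 m, d̄ = (0.93+0.00)/2 = 0.465, v̄ = (0.30+0.00)/2 = 0.15 → q = 0.77×0.465×0.15 = 0.05371 m³/s
Q = Σ q = 1.678 m³/s

1.68 m³/s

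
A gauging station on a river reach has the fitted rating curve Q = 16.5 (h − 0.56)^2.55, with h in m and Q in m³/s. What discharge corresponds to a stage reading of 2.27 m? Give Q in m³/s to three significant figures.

64.8 m³/s

Q = 16.5 × (2.27 − 0.56)^2.55 = 16.5 × 1.71^2.55 = 64.81 m³/s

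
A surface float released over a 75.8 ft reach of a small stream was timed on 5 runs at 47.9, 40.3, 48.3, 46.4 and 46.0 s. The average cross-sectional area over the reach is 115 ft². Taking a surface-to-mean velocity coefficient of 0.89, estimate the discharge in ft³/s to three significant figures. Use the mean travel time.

169 ft³/s

t̄ = (47.9 + 40.3 + 48.3 + 46.4 + 46.0) / 5 = 45.78 s
v_surface = L / t̄ = 75.8 / 45.78 = 1.656 ft/s
v_mean = 0.89 × 1.656 = 1.474 ft/s
Q = A × v_mean = 115 × 1.474 = 169.5 ft³/s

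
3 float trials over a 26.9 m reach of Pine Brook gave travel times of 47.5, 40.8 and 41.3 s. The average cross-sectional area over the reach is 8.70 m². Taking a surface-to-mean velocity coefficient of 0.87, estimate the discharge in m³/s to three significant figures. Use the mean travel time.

t̄ = (47.5 + 40.8 + 41.3) / 3 = 43.2 s
v_surface = L / t̄ = 26.9 / 43.2 = 0.6227 m/s
v_mean = 0.87 × 0.6227 = 0.5417 m/s
Q = A × v_mean = 8.70 × 0.5417 = 4.713 m³/s

4.71 m³/s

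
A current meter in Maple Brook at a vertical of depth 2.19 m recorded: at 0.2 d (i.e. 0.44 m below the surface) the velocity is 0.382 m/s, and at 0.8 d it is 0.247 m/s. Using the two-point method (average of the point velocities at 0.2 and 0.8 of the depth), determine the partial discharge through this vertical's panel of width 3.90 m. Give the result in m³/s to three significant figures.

v̄ = (0.382 + 0.247) / 2 = 0.3145 m/s
q = v̄ × d × w = 0.3145 × 2.19 × 3.90 = 2.686 m³/s

2.69 m³/s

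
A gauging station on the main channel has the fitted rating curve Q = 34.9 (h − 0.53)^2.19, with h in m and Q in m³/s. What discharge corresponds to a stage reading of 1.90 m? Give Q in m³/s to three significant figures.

69.5 m³/s

Q = 34.9 × (1.90 − 0.53)^2.19 = 34.9 × 1.37^2.19 = 69.54 m³/s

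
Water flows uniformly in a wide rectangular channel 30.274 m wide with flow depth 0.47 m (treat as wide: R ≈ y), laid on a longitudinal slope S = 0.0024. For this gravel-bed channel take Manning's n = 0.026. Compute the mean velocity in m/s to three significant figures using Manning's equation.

1.14 m/s

A = b·y = 30.274 × 0.47 = 14.23 m²
Wide channel: R ≈ y = 0.47 m
Q = (1/n)·A·R^(2/3)·S^(1/2) = (1/0.026) × 14.23 × 0.4700^(2/3) × 0.0024^(1/2) = 16.21 m³/s
V = Q/A = 16.21/14.23 = 1.139 m/s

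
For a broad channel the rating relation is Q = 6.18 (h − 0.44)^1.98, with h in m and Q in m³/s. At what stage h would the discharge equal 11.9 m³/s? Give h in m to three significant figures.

h − h₀ = (Q/C)^(1/b) = (11.9/6.18)^(1/1.98) = 1.392 m
h = 0.44 + 1.392 = 1.832 m

1.83 m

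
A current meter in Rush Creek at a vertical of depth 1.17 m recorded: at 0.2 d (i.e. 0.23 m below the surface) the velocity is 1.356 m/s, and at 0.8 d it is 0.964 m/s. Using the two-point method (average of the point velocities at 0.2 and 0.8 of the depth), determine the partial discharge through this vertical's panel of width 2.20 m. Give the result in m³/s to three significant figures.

2.99 m³/s

v̄ = (1.356 + 0.964) / 2 = 1.160 m/s
q = v̄ × d × w = 1.160 × 1.17 × 2.20 = 2.986 m³/s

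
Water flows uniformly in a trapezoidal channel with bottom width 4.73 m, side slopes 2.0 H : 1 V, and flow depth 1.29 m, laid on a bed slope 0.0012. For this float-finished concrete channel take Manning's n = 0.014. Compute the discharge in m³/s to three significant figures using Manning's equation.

A = (b + z·y)·y = (4.73 + 2.0×1.29)×1.29 = 9.430 m²
P = b + 2y√(1+z²) = 4.73 + 2×1.29×√(1+2.0²) = 10.50 m
R = A/P = 9.430/10.50 = 0.8982 m
Q = (1/n)·A·R^(2/3)·S^(1/2) = (1/0.014) × 9.430 × 0.8982^(2/3) × 0.0012^(1/2) = 21.72 m³/s

21.7 m³/s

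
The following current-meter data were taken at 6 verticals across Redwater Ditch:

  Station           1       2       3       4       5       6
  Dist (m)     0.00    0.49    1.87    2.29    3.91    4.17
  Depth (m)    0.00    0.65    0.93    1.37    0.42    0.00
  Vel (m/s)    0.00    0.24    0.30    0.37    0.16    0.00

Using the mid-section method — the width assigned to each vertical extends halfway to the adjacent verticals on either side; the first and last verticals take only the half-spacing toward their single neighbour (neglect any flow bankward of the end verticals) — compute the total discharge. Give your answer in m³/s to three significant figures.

0.977 m³/s

w_2 = (1.87 − 0.00)/2 = 0.935 m; q_2 = 0.24 × 0.65 × 0.935 = 0.1459 m³/s
w_3 = (2.29 − 0.49)/2 = 0.9 m; q_3 = 0.30 × 0.93 × 0.9 = 0.2511 m³/s
w_4 = (3.91 − 1.87)/2 = 1.02 m; q_4 = 0.37 × 1.37 × 1.02 = 0.5170 m³/s
w_5 = (4.17 − 2.29)/2 = 0.94 m; q_5 = 0.16 × 0.42 × 0.94 = 0.06317 m³/s
Stations 1, 6 contribute zero (depth or velocity is 0).
Q = Σ qᵢ = 0.9772 m³/s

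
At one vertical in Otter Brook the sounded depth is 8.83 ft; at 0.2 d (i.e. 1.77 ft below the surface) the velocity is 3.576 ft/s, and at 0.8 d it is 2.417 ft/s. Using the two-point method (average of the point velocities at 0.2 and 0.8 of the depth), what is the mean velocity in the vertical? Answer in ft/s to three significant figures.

v̄ = (3.576 + 2.417) / 2 = 2.997 ft/s

3.00 ft/s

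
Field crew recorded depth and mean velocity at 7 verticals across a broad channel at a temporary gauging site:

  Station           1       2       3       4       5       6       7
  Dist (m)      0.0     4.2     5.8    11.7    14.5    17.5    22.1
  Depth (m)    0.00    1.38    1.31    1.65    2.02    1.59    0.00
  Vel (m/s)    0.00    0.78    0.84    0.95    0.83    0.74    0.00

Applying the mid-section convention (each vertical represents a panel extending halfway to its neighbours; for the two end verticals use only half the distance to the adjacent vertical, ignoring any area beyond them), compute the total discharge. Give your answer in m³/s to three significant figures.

w_2 = (5.8 − 0.0)/2 = 2.9 m; q_2 = 0.78 × 1.38 × 2.9 = 3.122 m³/s
w_3 = (11.7 − 4.2)/2 = 3.75 m; q_3 = 0.84 × 1.31 × 3.75 = 4.127 m³/s
w_4 = (14.5 − 5.8)/2 = 4.35 m; q_4 = 0.95 × 1.65 × 4.35 = 6.819 m³/s
w_5 = (17.5 − 11.7)/2 = 2.9 m; q_5 = 0.83 × 2.02 × 2.9 = 4.862 m³/s
w_6 = (22.1 − 14.5)/2 = 3.8 m; q_6 = 0.74 × 1.59 × 3.8 = 4.471 m³/s
Stations 1, 7 contribute zero (depth or velocity is 0).
Q = Σ qᵢ = 23.40 m³/s

23.4 m³/s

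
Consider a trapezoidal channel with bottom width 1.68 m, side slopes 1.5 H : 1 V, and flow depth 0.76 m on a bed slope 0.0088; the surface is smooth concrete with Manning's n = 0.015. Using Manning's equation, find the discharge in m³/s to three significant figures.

8.27 m³/s

A = (b + z·y)·y = (1.68 + 1.5×0.76)×0.76 = 2.143 m²
P = b + 2y√(1+z²) = 1.68 + 2×0.76×√(1+1.5²) = 4.420 m
R = A/P = 2.143/4.420 = 0.4849 m
Q = (1/n)·A·R^(2/3)·S^(1/2) = (1/0.015) × 2.143 × 0.4849^(2/3) × 0.0088^(1/2) = 8.272 m³/s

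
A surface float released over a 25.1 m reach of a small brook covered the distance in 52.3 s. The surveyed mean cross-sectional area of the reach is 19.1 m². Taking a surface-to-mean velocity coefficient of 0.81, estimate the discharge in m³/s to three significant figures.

7.42 m³/s

v_surface = L / t̄ = 25.1 / 52.3 = 0.4799 m/s
v_mean = 0.81 × 0.4799 = 0.3887 m/s
Q = A × v_mean = 19.1 × 0.3887 = 7.425 m³/s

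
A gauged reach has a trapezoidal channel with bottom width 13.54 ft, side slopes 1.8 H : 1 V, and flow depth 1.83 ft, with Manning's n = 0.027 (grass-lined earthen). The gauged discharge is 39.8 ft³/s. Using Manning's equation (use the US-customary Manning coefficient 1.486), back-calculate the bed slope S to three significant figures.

0.000332

A = (b + z·y)·y = (13.54 + 1.8×1.83)×1.83 = 30.81 ft²
P = b + 2y√(1+z²) = 13.54 + 2×1.83×√(1+1.8²) = 21.08 ft
R = A/P = 30.81/21.08 = 1.462 ft
S = (Q·n / (1.486·A·R^(2/3)))² = (39.8×0.027 / (1.486×30.81×1.288))² = 0.0003322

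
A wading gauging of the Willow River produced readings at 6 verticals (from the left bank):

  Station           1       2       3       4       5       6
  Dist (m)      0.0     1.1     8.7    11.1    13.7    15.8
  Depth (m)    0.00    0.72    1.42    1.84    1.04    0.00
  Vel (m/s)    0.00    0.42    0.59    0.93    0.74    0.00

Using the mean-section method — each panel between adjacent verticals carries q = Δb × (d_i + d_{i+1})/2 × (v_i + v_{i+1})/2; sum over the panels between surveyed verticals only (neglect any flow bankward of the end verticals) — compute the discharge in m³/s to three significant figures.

Panel 1-2: Δb = 1.1 m, d̄ = (0.00+0.72)/2 = 0.36, v̄ = (0.00+0.42)/2 = 0.21 → q = 1.1×0.36×0.21 = 0.08316 m³/s
Panel 2-3: Δb = 7.6 m, d̄ = (0.72+1.42)/2 = 1.07, v̄ = (0.42+0.59)/2 = 0.505 → q = 7.6×1.07×0.505 = 4.107 m³/s
Panel 3-4: Δb = 2.4 m, d̄ = (1.42+1.84)/2 = 1.63, v̄ = (0.59+0.93)/2 = 0.76 → q = 2.4×1.63×0.76 = 2.973 m³/s
Panel 4-5: Δb = 2.6 m, d̄ = (1.84+1.04)/2 = 1.44, v̄ = (0.93+0.74)/2 = 0.835 → q = 2.6×1.44×0.835 = 3.126 m³/s
Panel 5-6: Δb = 2.1 m, d̄ = (1.04+0.00)/2 = 0.52, v̄ = (0.74+0.00)/2 = 0.37 → q = 2.1×0.52×0.37 = 0.4040 m³/s
Q = Σ q = 10.69 m³/s

10.7 m³/s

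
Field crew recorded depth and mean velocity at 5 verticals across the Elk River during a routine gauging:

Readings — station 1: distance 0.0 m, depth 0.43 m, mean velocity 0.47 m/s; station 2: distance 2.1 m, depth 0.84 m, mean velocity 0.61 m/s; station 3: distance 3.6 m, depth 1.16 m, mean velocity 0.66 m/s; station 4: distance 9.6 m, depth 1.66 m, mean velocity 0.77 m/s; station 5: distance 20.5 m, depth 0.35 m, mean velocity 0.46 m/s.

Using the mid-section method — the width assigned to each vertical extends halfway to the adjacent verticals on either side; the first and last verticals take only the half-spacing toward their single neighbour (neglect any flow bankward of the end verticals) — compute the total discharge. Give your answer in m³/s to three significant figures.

w_1 = (2.1 − 0.0)/2 = 1.05 m; q_1 = 0.47 × 0.43 × 1.05 = 0.2122 m³/s
w_2 = (3.6 − 0.0)/2 = 1.8 m; q_2 = 0.61 × 0.84 × 1.8 = 0.9223 m³/s
w_3 = (9.6 − 2.1)/2 = 3.75 m; q_3 = 0.66 × 1.16 × 3.75 = 2.871 m³/s
w_4 = (20.5 − 3.6)/2 = 8.45 m; q_4 = 0.77 × 1.66 × 8.45 = 10.80 m³/s
w_5 = (20.5 − 9.6)/2 = 5.45 m; q_5 = 0.46 × 0.35 × 5.45 = 0.8775 m³/s
Q = Σ qᵢ = 15.68 m³/s

15.7 m³/s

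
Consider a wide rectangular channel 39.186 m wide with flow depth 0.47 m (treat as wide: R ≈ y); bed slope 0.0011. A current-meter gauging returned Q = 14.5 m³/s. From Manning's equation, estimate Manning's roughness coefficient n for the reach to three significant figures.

0.0255

A = b·y = 39.186 × 0.47 = 18.42 m²
Wide channel: R ≈ y = 0.47 m
n = (1/Q)·A·R^(2/3)·S^(1/2) = (1/14.5) × 18.42 × 0.6045 × 0.03317 = 0.02547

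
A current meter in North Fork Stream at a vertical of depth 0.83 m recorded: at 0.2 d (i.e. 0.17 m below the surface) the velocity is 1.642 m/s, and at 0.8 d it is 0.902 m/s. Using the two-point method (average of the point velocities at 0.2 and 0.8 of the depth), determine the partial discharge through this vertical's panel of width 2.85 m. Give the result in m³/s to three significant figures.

v̄ = (1.642 + 0.902) / 2 = 1.272 m/s
q = v̄ × d × w = 1.272 × 0.83 × 2.85 = 3.009 m³/s

3.01 m³/s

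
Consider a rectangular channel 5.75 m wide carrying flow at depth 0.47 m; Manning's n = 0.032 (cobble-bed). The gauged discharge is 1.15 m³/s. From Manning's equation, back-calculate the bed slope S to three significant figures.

0.000621

A = b·y = 5.75 × 0.47 = 2.703 m²
P = b + 2y = 5.75 + 2×0.47 = 6.690 m
R = A/P = 2.703/6.690 = 0.4040 m
S = (Q·n / (1·A·R^(2/3)))² = (1.15×0.032 / (1×2.703×0.5465))² = 0.0006209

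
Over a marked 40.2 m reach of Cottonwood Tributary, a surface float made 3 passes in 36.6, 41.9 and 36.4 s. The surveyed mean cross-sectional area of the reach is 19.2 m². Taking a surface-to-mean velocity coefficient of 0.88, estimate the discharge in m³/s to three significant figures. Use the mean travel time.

17.7 m³/s

t̄ = (36.6 + 41.9 + 36.4) / 3 = 38.3 s
v_surface = L / t̄ = 40.2 / 38.3 = 1.050 m/s
v_mean = 0.88 × 1.050 = 0.9237 m/s
Q = A × v_mean = 19.2 × 0.9237 = 17.73 m³/s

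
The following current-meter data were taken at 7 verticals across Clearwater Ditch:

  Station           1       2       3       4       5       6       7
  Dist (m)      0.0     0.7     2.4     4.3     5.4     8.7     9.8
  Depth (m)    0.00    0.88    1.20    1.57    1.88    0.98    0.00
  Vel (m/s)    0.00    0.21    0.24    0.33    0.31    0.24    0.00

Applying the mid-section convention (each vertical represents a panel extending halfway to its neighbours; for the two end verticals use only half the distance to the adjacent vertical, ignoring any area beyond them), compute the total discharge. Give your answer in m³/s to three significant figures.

w_2 = (2.4 − 0.0)/2 = 1.2 m; q_2 = 0.21 × 0.88 × 1.2 = 0.2218 m³/s
w_3 = (4.3 − 0.7)/2 = 1.8 m; q_3 = 0.24 × 1.20 × 1.8 = 0.5184 m³/s
w_4 = (5.4 − 2.4)/2 = 1.5 m; q_4 = 0.33 × 1.57 × 1.5 = 0.7772 m³/s
w_5 = (8.7 − 4.3)/2 = 2.2 m; q_5 = 0.31 × 1.88 × 2.2 = 1.282 m³/s
w_6 = (9.8 − 5.4)/2 = 2.2 m; q_6 = 0.24 × 0.98 × 2.2 = 0.5174 m³/s
Stations 1, 7 contribute zero (depth or velocity is 0).
Q = Σ qᵢ = 3.317 m³/s

3.32 m³/s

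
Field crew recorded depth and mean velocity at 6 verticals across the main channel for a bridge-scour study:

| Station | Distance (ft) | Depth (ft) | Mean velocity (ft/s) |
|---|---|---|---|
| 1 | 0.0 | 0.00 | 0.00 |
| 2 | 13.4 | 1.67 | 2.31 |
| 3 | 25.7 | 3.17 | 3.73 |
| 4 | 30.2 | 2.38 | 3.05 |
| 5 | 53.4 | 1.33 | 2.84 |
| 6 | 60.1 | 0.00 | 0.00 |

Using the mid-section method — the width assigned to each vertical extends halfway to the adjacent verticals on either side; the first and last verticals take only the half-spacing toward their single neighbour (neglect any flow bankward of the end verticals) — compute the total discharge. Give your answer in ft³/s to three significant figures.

306 ft³/s

w_2 = (25.7 − 0.0)/2 = 12.85 ft; q_2 = 2.31 × 1.67 × 12.85 = 49.57 ft³/s
w_3 = (30.2 − 13.4)/2 = 8.4 ft; q_3 = 3.73 × 3.17 × 8.4 = 99.32 ft³/s
w_4 = (53.4 − 25.7)/2 = 13.85 ft; q_4 = 3.05 × 2.38 × 13.85 = 100.5 ft³/s
w_5 = (60.1 − 30.2)/2 = 14.95 ft; q_5 = 2.84 × 1.33 × 14.95 = 56.47 ft³/s
Stations 1, 6 contribute zero (depth or velocity is 0).
Q = Σ qᵢ = 305.9 ft³/s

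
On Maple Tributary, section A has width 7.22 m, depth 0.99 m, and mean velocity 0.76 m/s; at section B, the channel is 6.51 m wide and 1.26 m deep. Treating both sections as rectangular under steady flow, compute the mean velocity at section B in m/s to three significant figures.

0.662 m/s

Q = A₁V₁ = (7.22×0.99) × 0.76 = 5.432 m³/s
A₂ = 6.51 × 1.26 = 8.203 m²
V₂ = Q/A₂ = 5.432/8.203 = 0.6623 m/s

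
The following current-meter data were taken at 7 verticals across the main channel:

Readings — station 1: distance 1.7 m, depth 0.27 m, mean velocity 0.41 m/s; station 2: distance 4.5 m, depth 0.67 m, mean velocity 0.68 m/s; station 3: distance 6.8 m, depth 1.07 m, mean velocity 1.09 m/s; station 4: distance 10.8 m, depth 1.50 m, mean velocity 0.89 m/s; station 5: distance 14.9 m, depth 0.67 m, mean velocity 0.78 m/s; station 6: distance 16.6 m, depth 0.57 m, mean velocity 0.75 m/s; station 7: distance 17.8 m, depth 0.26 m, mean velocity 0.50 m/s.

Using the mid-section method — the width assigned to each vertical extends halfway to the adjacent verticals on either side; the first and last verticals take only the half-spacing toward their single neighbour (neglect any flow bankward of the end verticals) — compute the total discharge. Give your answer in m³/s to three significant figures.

12.6 m³/s

w_1 = (4.5 − 1.7)/2 = 1.4 m; q_1 = 0.41 × 0.27 × 1.4 = 0.1550 m³/s
w_2 = (6.8 − 1.7)/2 = 2.55 m; q_2 = 0.68 × 0.67 × 2.55 = 1.162 m³/s
w_3 = (10.8 − 4.5)/2 = 3.15 m; q_3 = 1.09 × 1.07 × 3.15 = 3.674 m³/s
w_4 = (14.9 − 6.8)/2 = 4.05 m; q_4 = 0.89 × 1.50 × 4.05 = 5.407 m³/s
w_5 = (16.6 − 10.8)/2 = 2.9 m; q_5 = 0.78 × 0.67 × 2.9 = 1.516 m³/s
w_6 = (17.8 − 14.9)/2 = 1.45 m; q_6 = 0.75 × 0.57 × 1.45 = 0.6199 m³/s
w_7 = (17.8 − 16.6)/2 = 0.6 m; q_7 = 0.50 × 0.26 × 0.6 = 0.07800 m³/s
Q = Σ qᵢ = 12.61 m³/s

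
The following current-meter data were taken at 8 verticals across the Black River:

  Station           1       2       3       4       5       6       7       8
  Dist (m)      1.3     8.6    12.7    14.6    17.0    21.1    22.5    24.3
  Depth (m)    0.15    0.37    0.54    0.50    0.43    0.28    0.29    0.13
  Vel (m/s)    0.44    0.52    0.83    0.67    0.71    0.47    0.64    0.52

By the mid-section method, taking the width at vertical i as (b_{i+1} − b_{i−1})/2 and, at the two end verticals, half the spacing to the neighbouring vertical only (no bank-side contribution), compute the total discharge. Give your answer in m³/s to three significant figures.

5.11 m³/s

w_1 = (8.6 − 1.3)/2 = 3.65 m; q_1 = 0.44 × 0.15 × 3.65 = 0.2409 m³/s
w_2 = (12.7 − 1.3)/2 = 5.7 m; q_2 = 0.52 × 0.37 × 5.7 = 1.097 m³/s
w_3 = (14.6 − 8.6)/2 = 3 m; q_3 = 0.83 × 0.54 × 3 = 1.345 m³/s
w_4 = (17.0 − 12.7)/2 = 2.15 m; q_4 = 0.67 × 0.50 × 2.15 = 0.7203 m³/s
w_5 = (21.1 − 14.6)/2 = 3.25 m; q_5 = 0.71 × 0.43 × 3.25 = 0.9922 m³/s
w_6 = (22.5 − 17.0)/2 = 2.75 m; q_6 = 0.47 × 0.28 × 2.75 = 0.3619 m³/s
w_7 = (24.3 − 21.1)/2 = 1.6 m; q_7 = 0.64 × 0.29 × 1.6 = 0.2970 m³/s
w_8 = (24.3 − 22.5)/2 = 0.9 m; q_8 = 0.52 × 0.13 × 0.9 = 0.06084 m³/s
Q = Σ qᵢ = 5.114 m³/s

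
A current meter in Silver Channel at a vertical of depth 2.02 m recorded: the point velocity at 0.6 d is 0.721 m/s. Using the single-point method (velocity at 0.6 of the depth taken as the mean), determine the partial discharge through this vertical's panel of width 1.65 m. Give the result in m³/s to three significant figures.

2.40 m³/s

v̄ = v₀.₆ = 0.721 m/s
q = v̄ × d × w = 0.7210 × 2.02 × 1.65 = 2.403 m³/s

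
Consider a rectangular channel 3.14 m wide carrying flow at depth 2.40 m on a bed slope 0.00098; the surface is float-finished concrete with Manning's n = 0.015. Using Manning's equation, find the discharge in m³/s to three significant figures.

15.2 m³/s

A = b·y = 3.14 × 2.40 = 7.536 m²
P = b + 2y = 3.14 + 2×2.40 = 7.940 m
R = A/P = 7.536/7.940 = 0.9491 m
Q = (1/n)·A·R^(2/3)·S^(1/2) = (1/0.015) × 7.536 × 0.9491^(2/3) × 0.00098^(1/2) = 15.19 m³/s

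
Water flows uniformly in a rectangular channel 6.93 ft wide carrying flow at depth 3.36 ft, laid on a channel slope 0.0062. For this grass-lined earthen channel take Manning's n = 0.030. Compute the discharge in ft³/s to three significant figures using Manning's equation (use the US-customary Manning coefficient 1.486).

130 ft³/s

A = b·y = 6.93 × 3.36 = 23.28 ft²
P = b + 2y = 6.93 + 2×3.36 = 13.65 ft
R = A/P = 23.28/13.65 = 1.706 ft
Q = (1.486/n)·A·R^(2/3)·S^(1/2) = (1.486/0.030) × 23.28 × 1.706^(2/3) × 0.0062^(1/2) = 129.7 ft³/s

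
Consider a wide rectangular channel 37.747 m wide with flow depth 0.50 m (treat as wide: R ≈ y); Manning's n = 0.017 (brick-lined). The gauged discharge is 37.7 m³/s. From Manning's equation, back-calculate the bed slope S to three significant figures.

0.00291

A = b·y = 37.747 × 0.50 = 18.87 m²
Wide channel: R ≈ y = 0.50 m
S = (Q·n / (1·A·R^(2/3)))² = (37.7×0.017 / (1×18.87×0.6300))² = 0.002906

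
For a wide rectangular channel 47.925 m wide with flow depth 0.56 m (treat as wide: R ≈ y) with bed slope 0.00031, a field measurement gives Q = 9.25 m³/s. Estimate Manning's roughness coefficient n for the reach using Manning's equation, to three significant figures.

0.0347

A = b·y = 47.925 × 0.56 = 26.84 m²
Wide channel: R ≈ y = 0.56 m
n = (1/Q)·A·R^(2/3)·S^(1/2) = (1/9.25) × 26.84 × 0.6794 × 0.01761 = 0.03471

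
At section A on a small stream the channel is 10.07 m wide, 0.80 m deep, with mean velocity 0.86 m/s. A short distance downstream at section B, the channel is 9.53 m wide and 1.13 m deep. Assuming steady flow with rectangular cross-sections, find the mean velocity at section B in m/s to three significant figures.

0.643 m/s

Q = A₁V₁ = (10.07×0.80) × 0.86 = 6.928 m³/s
A₂ = 9.53 × 1.13 = 10.77 m²
V₂ = Q/A₂ = 6.928/10.77 = 0.6433 m/s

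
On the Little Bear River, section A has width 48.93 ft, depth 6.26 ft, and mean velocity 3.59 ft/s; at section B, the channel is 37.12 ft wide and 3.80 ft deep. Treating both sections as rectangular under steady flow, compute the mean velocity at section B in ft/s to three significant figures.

7.80 ft/s

Q = A₁V₁ = (48.93×6.26) × 3.59 = 1100 ft³/s
A₂ = 37.12 × 3.80 = 141.1 ft²
V₂ = Q/A₂ = 1100/141.1 = 7.796 ft/s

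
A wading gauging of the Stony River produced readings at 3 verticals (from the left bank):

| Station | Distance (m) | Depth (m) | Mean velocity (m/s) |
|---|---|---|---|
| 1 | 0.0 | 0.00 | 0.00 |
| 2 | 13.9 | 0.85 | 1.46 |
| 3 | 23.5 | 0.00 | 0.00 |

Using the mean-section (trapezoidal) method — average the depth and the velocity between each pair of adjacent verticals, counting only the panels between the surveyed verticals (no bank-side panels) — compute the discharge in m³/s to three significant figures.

Panel 1-2: Δb = 13.9 m, d̄ = (0.00+0.85)/2 = 0.425, v̄ = (0.00+1.46)/2 = 0.73 → q = 13.9×0.425×0.73 = 4.312 m³/s
Panel 2-3: Δb = 9.6 m, d̄ = (0.85+0.00)/2 = 0.425, v̄ = (1.46+0.00)/2 = 0.73 → q = 9.6×0.425×0.73 = 2.978 m³/s
Q = Σ q = 7.291 m³/s

7.29 m³/s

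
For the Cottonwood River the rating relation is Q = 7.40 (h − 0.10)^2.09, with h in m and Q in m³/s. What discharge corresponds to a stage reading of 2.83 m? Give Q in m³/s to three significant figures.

60.4 m³/s

Q = 7.40 × (2.83 − 0.10)^2.09 = 7.40 × 2.73^2.09 = 60.37 m³/s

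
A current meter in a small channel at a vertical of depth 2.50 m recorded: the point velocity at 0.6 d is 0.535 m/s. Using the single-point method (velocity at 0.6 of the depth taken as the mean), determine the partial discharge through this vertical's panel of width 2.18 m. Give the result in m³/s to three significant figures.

v̄ = v₀.₆ = 0.535 m/s
q = v̄ × d × w = 0.5350 × 2.50 × 2.18 = 2.916 m³/s

2.92 m³/s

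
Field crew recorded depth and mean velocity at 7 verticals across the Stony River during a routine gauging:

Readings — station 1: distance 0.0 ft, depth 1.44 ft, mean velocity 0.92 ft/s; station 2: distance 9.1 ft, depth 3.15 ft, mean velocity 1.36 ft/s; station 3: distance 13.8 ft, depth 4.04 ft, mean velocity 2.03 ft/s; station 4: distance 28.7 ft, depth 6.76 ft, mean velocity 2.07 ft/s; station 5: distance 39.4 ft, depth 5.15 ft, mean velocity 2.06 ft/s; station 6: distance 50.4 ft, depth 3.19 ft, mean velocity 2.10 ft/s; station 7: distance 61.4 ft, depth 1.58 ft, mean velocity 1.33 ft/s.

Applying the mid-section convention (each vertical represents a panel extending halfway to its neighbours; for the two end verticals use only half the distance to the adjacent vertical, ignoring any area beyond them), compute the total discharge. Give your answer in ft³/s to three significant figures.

495 ft³/s

w_1 = (9.1 − 0.0)/2 = 4.55 ft; q_1 = 0.92 × 1.44 × 4.55 = 6.028 ft³/s
w_2 = (13.8 − 0.0)/2 = 6.9 ft; q_2 = 1.36 × 3.15 × 6.9 = 29.56 ft³/s
w_3 = (28.7 − 9.1)/2 = 9.8 ft; q_3 = 2.03 × 4.04 × 9.8 = 80.37 ft³/s
w_4 = (39.4 − 13.8)/2 = 12.8 ft; q_4 = 2.07 × 6.76 × 12.8 = 179.1 ft³/s
w_5 = (50.4 − 28.7)/2 = 10.85 ft; q_5 = 2.06 × 5.15 × 10.85 = 115.1 ft³/s
w_6 = (61.4 − 39.4)/2 = 11 ft; q_6 = 2.10 × 3.19 × 11 = 73.69 ft³/s
w_7 = (61.4 − 50.4)/2 = 5.5 ft; q_7 = 1.33 × 1.58 × 5.5 = 11.56 ft³/s
Q = Σ qᵢ = 495.4 ft³/s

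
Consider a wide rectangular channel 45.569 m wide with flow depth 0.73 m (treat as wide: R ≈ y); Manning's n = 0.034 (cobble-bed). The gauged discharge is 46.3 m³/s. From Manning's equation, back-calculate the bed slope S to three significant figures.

0.00341

A = b·y = 45.569 × 0.73 = 33.27 m²
Wide channel: R ≈ y = 0.73 m
S = (Q·n / (1·A·R^(2/3)))² = (46.3×0.034 / (1×33.27×0.8107))² = 0.003407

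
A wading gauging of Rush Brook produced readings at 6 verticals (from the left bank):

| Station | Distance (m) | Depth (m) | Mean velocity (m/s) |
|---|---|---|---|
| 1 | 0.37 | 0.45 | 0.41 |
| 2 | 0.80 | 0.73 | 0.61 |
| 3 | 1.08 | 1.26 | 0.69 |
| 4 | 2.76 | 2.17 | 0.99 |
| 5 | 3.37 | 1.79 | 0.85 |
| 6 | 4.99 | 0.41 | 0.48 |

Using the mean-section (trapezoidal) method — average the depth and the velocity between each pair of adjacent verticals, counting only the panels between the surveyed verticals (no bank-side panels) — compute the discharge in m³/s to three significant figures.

Panel 1-2: Δb = 0.43 m, d̄ = (0.45+0.73)/2 = 0.59, v̄ = (0.41+0.61)/2 = 0.51 → q = 0.43×0.59×0.51 = 0.1294 m³/s
Panel 2-3: Δb = 0.28 m, d̄ = (0.73+1.26)/2 = 0.995, v̄ = (0.61+0.69)/2 = 0.65 → q = 0.28×0.995×0.65 = 0.1811 m³/s
Panel 3-4: Δb = 1.68 m, d̄ = (1.26+2.17)/2 = 1.715, v̄ = (0.69+0.99)/2 = 0.84 → q = 1.68×1.715×0.84 = 2.420 m³/s
Panel 4-5: Δb = 0.61 m, d̄ = (2.17+1.79)/2 = 1.98, v̄ = (0.99+0.85)/2 = 0.92 → q = 0.61×1.98×0.92 = 1.111 m³/s
Panel 5-6: Δb = 1.62 m, d̄ = (1.79+0.41)/2 = 1.1, v̄ = (0.85+0.48)/2 = 0.665 → q = 1.62×1.1×0.665 = 1.185 m³/s
Q = Σ q = 5.027 m³/s

5.03 m³/s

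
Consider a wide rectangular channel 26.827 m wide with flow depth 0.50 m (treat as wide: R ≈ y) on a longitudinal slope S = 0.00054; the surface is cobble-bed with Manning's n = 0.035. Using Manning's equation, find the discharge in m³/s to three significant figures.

5.61 m³/s

A = b·y = 26.827 × 0.50 = 13.41 m²
Wide channel: R ≈ y = 0.50 m
Q = (1/n)·A·R^(2/3)·S^(1/2) = (1/0.035) × 13.41 × 0.5000^(2/3) × 0.00054^(1/2) = 5.610 m³/s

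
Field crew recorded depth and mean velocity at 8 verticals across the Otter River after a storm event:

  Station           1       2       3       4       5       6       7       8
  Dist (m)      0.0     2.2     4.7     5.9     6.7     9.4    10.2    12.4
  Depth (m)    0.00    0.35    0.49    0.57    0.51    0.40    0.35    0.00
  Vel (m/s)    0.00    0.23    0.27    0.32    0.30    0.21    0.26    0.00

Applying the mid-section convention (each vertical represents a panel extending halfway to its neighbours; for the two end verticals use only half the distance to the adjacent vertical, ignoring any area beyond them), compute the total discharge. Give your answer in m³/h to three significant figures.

4200 m³/h

w_2 = (4.7 − 0.0)/2 = 2.35 m; q_2 = 0.23 × 0.35 × 2.35 = 0.1892 m³/s
w_3 = (5.9 − 2.2)/2 = 1.85 m; q_3 = 0.27 × 0.49 × 1.85 = 0.2448 m³/s
w_4 = (6.7 − 4.7)/2 = 1 m; q_4 = 0.32 × 0.57 × 1 = 0.1824 m³/s
w_5 = (9.4 − 5.9)/2 = 1.75 m; q_5 = 0.30 × 0.51 × 1.75 = 0.2678 m³/s
w_6 = (10.2 − 6.7)/2 = 1.75 m; q_6 = 0.21 × 0.40 × 1.75 = 0.1470 m³/s
w_7 = (12.4 − 9.4)/2 = 1.5 m; q_7 = 0.26 × 0.35 × 1.5 = 0.1365 m³/s
Stations 1, 8 contribute zero (depth or velocity is 0).
Q = Σ qᵢ = 1.168 m³/s
= 1.168 × 3600 = 4203 m³/h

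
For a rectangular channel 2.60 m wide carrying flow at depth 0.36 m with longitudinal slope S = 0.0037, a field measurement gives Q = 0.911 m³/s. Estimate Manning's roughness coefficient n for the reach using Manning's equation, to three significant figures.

0.0269

A = b·y = 2.60 × 0.36 = 0.9360 m²
P = b + 2y = 2.60 + 2×0.36 = 3.320 m
R = A/P = 0.9360/3.320 = 0.2819 m
n = (1/Q)·A·R^(2/3)·S^(1/2) = (1/0.911) × 0.9360 × 0.4300 × 0.06083 = 0.02687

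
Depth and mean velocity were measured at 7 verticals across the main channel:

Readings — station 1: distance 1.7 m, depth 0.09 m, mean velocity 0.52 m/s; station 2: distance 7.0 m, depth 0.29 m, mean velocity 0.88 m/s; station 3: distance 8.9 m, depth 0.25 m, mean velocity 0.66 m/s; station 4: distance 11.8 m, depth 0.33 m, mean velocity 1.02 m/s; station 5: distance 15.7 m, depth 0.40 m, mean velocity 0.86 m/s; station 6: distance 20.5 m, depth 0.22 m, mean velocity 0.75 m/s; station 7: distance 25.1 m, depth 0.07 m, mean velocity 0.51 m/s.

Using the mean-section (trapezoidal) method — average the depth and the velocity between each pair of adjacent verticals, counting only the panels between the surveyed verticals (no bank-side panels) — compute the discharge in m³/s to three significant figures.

Panel 1-2: Δb = 5.3 m, d̄ = (0.09+0.29)/2 = 0.19, v̄ = (0.52+0.88)/2 = 0.7 → q = 5.3×0.19×0.7 = 0.7049 m³/s
Panel 2-3: Δb = 1.9 m, d̄ = (0.29+0.25)/2 = 0.27, v̄ = (0.88+0.66)/2 = 0.77 → q = 1.9×0.27×0.77 = 0.3950 m³/s
Panel 3-4: Δb = 2.9 m, d̄ = (0.25+0.33)/2 = 0.29, v̄ = (0.66+1.02)/2 = 0.84 → q = 2.9×0.29×0.84 = 0.7064 m³/s
Panel 4-5: Δb = 3.9 m, d̄ = (0.33+0.40)/2 = 0.365, v̄ = (1.02+0.86)/2 = 0.94 → q = 3.9×0.365×0.94 = 1.338 m³/s
Panel 5-6: Δb = 4.8 m, d̄ = (0.40+0.22)/2 = 0.31, v̄ = (0.86+0.75)/2 = 0.805 → q = 4.8×0.31×0.805 = 1.198 m³/s
Panel 6-7: Δb = 4.6 m, d̄ = (0.22+0.07)/2 = 0.145, v̄ = (0.75+0.51)/2 = 0.63 → q = 4.6×0.145×0.63 = 0.4202 m³/s
Q = Σ q = 4.762 m³/s

4.76 m³/s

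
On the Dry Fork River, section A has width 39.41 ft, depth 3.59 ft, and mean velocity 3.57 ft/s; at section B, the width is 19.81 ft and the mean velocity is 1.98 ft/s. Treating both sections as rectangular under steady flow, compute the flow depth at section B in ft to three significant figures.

12.9 ft

Q = A₁V₁ = (39.41×3.59) × 3.57 = 505.1 ft³/s
d₂ = Q/(b₂ V₂) = 505.1/(19.81×1.98) = 12.88 ft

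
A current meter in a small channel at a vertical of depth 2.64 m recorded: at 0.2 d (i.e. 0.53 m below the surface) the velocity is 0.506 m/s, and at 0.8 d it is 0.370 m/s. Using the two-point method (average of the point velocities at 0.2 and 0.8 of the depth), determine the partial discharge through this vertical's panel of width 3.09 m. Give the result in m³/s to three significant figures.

v̄ = (0.506 + 0.370) / 2 = 0.4380 m/s
q = v̄ × d × w = 0.4380 × 2.64 × 3.09 = 3.573 m³/s

3.57 m³/s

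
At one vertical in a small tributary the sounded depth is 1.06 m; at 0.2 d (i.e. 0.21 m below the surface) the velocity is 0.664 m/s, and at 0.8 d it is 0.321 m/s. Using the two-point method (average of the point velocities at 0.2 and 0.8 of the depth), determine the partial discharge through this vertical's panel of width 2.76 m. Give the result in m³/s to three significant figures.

1.44 m³/s

v̄ = (0.664 + 0.321) / 2 = 0.4925 m/s
q = v̄ × d × w = 0.4925 × 1.06 × 2.76 = 1.441 m³/s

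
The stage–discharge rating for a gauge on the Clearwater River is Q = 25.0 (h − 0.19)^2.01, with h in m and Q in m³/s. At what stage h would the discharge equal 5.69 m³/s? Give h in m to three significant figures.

0.669 m

h − h₀ = (Q/C)^(1/b) = (5.69/25.0)^(1/2.01) = 0.4788 m
h = 0.19 + 0.4788 = 0.6688 m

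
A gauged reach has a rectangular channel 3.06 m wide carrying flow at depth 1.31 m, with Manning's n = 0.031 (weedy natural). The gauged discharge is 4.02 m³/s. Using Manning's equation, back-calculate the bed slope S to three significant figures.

A = b·y = 3.06 × 1.31 = 4.009 m²
P = b + 2y = 3.06 + 2×1.31 = 5.680 m
R = A/P = 4.009/5.680 = 0.7057 m
S = (Q·n / (1·A·R^(2/3)))² = (4.02×0.031 / (1×4.009×0.7927))² = 0.001538

0.00154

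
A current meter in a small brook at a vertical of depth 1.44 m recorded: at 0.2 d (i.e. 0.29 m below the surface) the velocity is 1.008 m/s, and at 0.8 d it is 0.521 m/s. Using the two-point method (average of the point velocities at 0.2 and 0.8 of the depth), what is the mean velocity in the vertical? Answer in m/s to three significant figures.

v̄ = (1.008 + 0.521) / 2 = 0.7645 m/s

0.765 m/s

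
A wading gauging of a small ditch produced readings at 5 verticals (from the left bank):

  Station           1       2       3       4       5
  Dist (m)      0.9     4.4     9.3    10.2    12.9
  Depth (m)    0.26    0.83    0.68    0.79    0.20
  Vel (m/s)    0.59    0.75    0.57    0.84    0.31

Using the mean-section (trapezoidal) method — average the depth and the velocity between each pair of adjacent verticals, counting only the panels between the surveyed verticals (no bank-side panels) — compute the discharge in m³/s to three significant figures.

Panel 1-2: Δb = 3.5 m, d̄ = (0.26+0.83)/2 = 0.545, v̄ = (0.59+0.75)/2 = 0.67 → q = 3.5×0.545×0.67 = 1.278 m³/s
Panel 2-3: Δb = 4.9 m, d̄ = (0.83+0.68)/2 = 0.755, v̄ = (0.75+0.57)/2 = 0.66 → q = 4.9×0.755×0.66 = 2.442 m³/s
Panel 3-4: Δb = 0.9 m, d̄ = (0.68+0.79)/2 = 0.735, v̄ = (0.57+0.84)/2 = 0.705 → q = 0.9×0.735×0.705 = 0.4664 m³/s
Panel 4-5: Δb = 2.7 m, d̄ = (0.79+0.20)/2 = 0.495, v̄ = (0.84+0.31)/2 = 0.575 → q = 2.7×0.495×0.575 = 0.7685 m³/s
Q = Σ q = 4.955 m³/s

4.95 m³/s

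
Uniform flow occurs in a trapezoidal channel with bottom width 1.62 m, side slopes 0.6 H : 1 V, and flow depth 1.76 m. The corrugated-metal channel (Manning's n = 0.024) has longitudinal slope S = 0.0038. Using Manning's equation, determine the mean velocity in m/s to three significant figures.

2.26 m/s

A = (b + z·y)·y = (1.62 + 0.6×1.76)×1.76 = 4.710 m²
P = b + 2y√(1+z²) = 1.62 + 2×1.76×√(1+0.6²) = 5.725 m
R = A/P = 4.710/5.725 = 0.8227 m
Q = (1/n)·A·R^(2/3)·S^(1/2) = (1/0.024) × 4.710 × 0.8227^(2/3) × 0.0038^(1/2) = 10.62 m³/s
V = Q/A = 10.62/4.710 = 2.255 m/s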